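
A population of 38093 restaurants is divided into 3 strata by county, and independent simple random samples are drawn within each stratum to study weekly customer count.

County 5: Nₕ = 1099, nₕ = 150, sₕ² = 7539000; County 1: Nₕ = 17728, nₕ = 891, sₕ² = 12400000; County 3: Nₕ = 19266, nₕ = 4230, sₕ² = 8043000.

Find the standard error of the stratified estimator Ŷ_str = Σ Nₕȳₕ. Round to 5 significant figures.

Var(Ŷ_str) = Σₕ Nₕ²(1 − fₕ)sₕ²/nₕ.
County 5: 1099²·(1 − 150/1099)·7539000/150 = 5.2418717 × 10^10.
County 1: 17728²·(1 − 891/17728)·12400000/891 = 4.1540186 × 10^12.
County 3: 19266²·(1 − 4230/19266)·8043000/4230 = 5.5080969 × 10^11.
Sum = 4.757247 × 10^12.
SE = √(4.757247 × 10^12) = 2.1811 × 10^6.

2.1811 × 10^6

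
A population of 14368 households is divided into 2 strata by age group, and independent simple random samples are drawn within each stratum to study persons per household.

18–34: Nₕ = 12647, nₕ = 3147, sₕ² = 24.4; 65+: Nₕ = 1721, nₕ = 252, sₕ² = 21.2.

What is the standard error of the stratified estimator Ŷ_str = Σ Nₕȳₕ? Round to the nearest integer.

Var(Ŷ_str) = Σₕ Nₕ²(1 − fₕ)sₕ²/nₕ.
18–34: 12647²·(1 − 3147/12647)·24.4/3147 = 931545.79.
65+: 1721²·(1 − 252/1721)·21.2/252 = 212685.55.
Sum = 1.1442313 × 10^6.
SE = √(1.1442313 × 10^6) = 1070.

1070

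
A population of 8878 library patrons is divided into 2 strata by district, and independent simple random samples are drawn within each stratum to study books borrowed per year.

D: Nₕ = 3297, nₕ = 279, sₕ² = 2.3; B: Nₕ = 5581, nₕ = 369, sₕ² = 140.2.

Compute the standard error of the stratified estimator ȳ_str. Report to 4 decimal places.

0.3758

Var(ȳ_str) = Σₕ Wₕ²(1 − fₕ)sₕ²/nₕ with Wₕ = Nₕ/N, N = 8878.
D: Wₕ = 0.37136743; term = 0.37136743²·(1 − 0.08462238)·2.3/279 = 0.0010407143.
B: Wₕ = 0.62863257; term = 0.62863257²·(1 − 0.06611718)·140.2/369 = 0.1402193.
Sum = 0.14126001.
SE = √(0.14126001) = 0.3758.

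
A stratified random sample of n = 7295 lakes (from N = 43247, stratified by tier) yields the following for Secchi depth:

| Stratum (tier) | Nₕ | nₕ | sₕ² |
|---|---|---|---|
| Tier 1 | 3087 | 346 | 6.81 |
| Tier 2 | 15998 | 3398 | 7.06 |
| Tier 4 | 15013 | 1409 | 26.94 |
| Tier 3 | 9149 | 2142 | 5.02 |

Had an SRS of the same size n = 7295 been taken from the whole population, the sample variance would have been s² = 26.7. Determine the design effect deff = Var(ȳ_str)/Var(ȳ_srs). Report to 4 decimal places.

Var(ȳ_str) = Σ Wₕ²(1−fₕ)sₕ²/nₕ with Wₕ = Nₕ/43247:
  Tier 1: (3087/43247)²·(1−346/3087)·6.81/346 = 8.9044009 × 10^-5
  Tier 2: (15998/43247)²·(1−3398/15998)·7.06/3398 = 2.2392655 × 10^-4
  Tier 4: (15013/43247)²·(1−1409/15013)·26.94/1409 = 0.0020878954
  Tier 3: (9149/43247)²·(1−2142/9149)·5.02/2142 = 8.0330047 × 10^-5
  → Var(ȳ_str) = 0.002481196.
Var(ȳ_srs) = (1 − 7295/43247)·26.7/7295 = 0.0030426573.
deff = 0.002481196 / 0.0030426573 = 0.8155.

0.8155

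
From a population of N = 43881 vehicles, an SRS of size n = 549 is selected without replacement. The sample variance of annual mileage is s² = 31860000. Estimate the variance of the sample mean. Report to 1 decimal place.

57306.7

Under SRS without replacement, Var(ȳ) = (1 − f)·s²/n with f = n/N = 549/43881 = 0.01251111.
Var(ȳ) = (1 − 0.01251111)·31860000/549 = 0.98748889·58032.787 = 57306.732.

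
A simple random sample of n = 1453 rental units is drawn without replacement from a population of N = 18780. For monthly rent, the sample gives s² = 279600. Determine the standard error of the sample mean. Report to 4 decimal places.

Under SRS without replacement, Var(ȳ) = (1 − f)·s²/n with f = n/N = 1453/18780 = 0.07736954.
Var(ȳ) = (1 − 0.07736954)·279600/1453 = 0.92263046·192.42946 = 177.54128.
SE(ȳ) = √(177.54128) = 13.3245.

13.3245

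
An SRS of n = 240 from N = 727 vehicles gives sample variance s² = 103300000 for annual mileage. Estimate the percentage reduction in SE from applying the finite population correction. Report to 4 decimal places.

f = n/N = 240/727 = 0.33012380.
SE_no-fpc = √(s²/n) = 656.06148; SE_fpc = √((1−f)s²/n) = 536.95985.
Ratio = √(1−f) = 0.81845965. Reduction = 100·(1 − 0.81845965) = 18.1540%.

18.1540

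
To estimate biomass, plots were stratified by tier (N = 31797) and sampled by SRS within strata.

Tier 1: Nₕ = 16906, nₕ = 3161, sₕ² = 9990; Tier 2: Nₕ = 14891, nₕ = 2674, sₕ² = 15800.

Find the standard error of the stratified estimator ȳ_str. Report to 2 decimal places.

1.34

Var(ȳ_str) = Σₕ Wₕ²(1 − fₕ)sₕ²/nₕ with Wₕ = Nₕ/N, N = 31797.
Tier 1: Wₕ = 0.53168538; term = 0.53168538²·(1 − 0.18697504)·9990/3161 = 0.72636399.
Tier 2: Wₕ = 0.46831462; term = 0.46831462²·(1 − 0.17957155)·15800/2674 = 1.0631923.
Sum = 1.7895563.
SE = √(1.7895563) = 1.34.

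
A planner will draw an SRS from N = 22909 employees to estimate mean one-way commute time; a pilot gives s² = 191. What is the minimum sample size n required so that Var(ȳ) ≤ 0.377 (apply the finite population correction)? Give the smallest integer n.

496

Without fpc, n₀ = s²/D = 191/0.377 = 506.6313.
With fpc, (1 − n/N)·s²/n ≤ D requires n ≥ n₀/(1 + n₀/N) = 506.6313/(1 + 506.6313/22909) = 495.6696.
Rounding up, n = 496.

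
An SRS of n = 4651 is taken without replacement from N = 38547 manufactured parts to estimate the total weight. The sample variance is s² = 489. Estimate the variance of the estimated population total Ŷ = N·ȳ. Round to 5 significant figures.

Var(Ŷ) = N²·Var(ȳ) = N²·(1 − n/N)·s²/n.
f = 4651/38547 = 0.12065790; Var(ȳ) = 0.87934210·489/4651 = 0.092452868.
Var(Ŷ) = 38547² · 0.092452868 = 1.3737305 × 10^8.

1.3737 × 10^8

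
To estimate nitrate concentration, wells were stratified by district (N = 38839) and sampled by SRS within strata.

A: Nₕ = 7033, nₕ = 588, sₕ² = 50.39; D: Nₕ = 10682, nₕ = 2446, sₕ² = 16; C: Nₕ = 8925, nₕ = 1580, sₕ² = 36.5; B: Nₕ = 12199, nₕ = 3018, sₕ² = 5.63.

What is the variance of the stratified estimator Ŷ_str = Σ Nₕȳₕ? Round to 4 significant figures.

6.183 × 10^6

Var(Ŷ_str) = Σₕ Nₕ²(1 − fₕ)sₕ²/nₕ.
A: 7033²·(1 − 588/7033)·50.39/588 = 3.8844593 × 10^6.
D: 10682²·(1 − 2446/10682)·16/2446 = 575482.92.
C: 8925²·(1 − 1580/8925)·36.5/1580 = 1.5143833 × 10^6.
B: 12199²·(1 − 3018/12199)·5.63/3018 = 208931.24.
Sum = 6.1832568 × 10^6.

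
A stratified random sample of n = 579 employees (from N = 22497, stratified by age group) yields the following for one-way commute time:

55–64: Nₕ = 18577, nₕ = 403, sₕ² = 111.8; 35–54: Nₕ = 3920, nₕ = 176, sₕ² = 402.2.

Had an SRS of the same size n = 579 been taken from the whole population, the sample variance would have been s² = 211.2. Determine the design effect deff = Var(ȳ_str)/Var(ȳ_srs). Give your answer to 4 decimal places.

0.7072

Var(ȳ_str) = Σ Wₕ²(1−fₕ)sₕ²/nₕ with Wₕ = Nₕ/22497:
  55–64: (18577/22497)²·(1−403/18577)·111.8/403 = 0.18506046
  35–54: (3920/22497)²·(1−176/3920)·402.2/176 = 0.066267729
  → Var(ȳ_str) = 0.25132819.
Var(ȳ_srs) = (1 − 579/22497)·211.2/579 = 0.35537892.
deff = 0.25132819 / 0.35537892 = 0.7072.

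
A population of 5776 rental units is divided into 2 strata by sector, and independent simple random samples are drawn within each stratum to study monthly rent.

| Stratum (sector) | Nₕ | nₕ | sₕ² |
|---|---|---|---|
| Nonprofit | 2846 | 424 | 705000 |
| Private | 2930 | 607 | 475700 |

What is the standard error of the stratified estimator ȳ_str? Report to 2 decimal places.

Var(ȳ_str) = Σₕ Wₕ²(1 − fₕ)sₕ²/nₕ with Wₕ = Nₕ/N, N = 5776.
Nonprofit: Wₕ = 0.49272853; term = 0.49272853²·(1 − 0.14898103)·705000/424 = 343.54049.
Private: Wₕ = 0.50727147; term = 0.50727147²·(1 − 0.20716724)·475700/607 = 159.88471.
Sum = 503.4252.
SE = √(503.4252) = 22.44.

22.44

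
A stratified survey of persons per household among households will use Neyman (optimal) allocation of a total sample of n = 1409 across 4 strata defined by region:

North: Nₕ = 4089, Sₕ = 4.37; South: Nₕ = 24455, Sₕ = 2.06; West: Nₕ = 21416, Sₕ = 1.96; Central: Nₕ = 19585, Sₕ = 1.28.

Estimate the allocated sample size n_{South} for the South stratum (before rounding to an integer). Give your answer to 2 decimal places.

Neyman allocation: nₕ = n·NₕSₕ / Σⱼ NⱼSⱼ.
Σ NⱼSⱼ = 4089·4.37 + 24455·2.06 + 21416·1.96 + 19585·1.28 = 135290.39.
n_{South} = 1409·24455·2.06 / 135290.39 = 524.66.

524.66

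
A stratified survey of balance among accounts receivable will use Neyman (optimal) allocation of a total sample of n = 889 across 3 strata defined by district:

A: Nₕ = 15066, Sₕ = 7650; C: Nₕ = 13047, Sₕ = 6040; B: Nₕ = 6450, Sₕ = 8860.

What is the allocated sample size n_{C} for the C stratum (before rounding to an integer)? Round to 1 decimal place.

278.9

Neyman allocation: nₕ = n·NₕSₕ / Σⱼ NⱼSⱼ.
Σ NⱼSⱼ = 15066·7650 + 13047·6040 + 6450·8860 = 2.5120578 × 10^8.
n_{C} = 889·13047·6040 / (2.5120578 × 10^8) = 278.9.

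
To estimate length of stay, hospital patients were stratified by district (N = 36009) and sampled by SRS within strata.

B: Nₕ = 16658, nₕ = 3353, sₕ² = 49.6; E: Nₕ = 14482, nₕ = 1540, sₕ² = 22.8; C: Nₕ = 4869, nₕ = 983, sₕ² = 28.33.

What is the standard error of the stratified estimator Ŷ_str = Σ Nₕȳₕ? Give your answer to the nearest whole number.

Var(Ŷ_str) = Σₕ Nₕ²(1 − fₕ)sₕ²/nₕ.
B: 16658²·(1 − 3353/16658)·49.6/3353 = 3.2785806 × 10^6.
E: 14482²·(1 − 1540/14482)·22.8/1540 = 2.7748791 × 10^6.
C: 4869²·(1 − 983/4869)·28.33/983 = 545300.16.
Sum = 6.5987599 × 10^6.
SE = √(6.5987599 × 10^6) = 2569.

2569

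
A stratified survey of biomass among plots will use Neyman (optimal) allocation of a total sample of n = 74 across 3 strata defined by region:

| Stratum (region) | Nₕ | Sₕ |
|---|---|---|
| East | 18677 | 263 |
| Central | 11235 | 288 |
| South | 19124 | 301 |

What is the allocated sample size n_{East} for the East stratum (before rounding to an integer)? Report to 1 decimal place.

Neyman allocation: nₕ = n·NₕSₕ / Σⱼ NⱼSⱼ.
Σ NⱼSⱼ = 18677·263 + 11235·288 + 19124·301 = 1.3904055 × 10^7.
n_{East} = 74·18677·263 / (1.3904055 × 10^7) = 26.1.

26.1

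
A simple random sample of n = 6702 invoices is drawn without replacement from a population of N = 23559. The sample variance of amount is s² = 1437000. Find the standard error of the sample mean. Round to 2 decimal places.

12.39

Under SRS without replacement, Var(ȳ) = (1 − f)·s²/n with f = n/N = 6702/23559 = 0.28447727.
Var(ȳ) = (1 − 0.28447727)·1437000/6702 = 0.71552273·214.41361 = 153.41781.
SE(ȳ) = √(153.41781) = 12.39.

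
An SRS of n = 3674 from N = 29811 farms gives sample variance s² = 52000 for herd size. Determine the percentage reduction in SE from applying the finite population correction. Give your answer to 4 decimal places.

6.3647

f = n/N = 3674/29811 = 0.12324310.
SE_no-fpc = √(s²/n) = 3.7621153; SE_fpc = √((1−f)s²/n) = 3.5226678.
Ratio = √(1−f) = 0.93635298. Reduction = 100·(1 − 0.93635298) = 6.3647%.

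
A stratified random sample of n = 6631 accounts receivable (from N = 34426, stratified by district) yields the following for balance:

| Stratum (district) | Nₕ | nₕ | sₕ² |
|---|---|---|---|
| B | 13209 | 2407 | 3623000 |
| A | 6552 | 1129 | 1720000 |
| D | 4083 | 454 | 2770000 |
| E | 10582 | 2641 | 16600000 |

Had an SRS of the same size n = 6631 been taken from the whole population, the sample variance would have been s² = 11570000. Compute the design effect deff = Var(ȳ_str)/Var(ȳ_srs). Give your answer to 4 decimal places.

0.5316

Var(ȳ_str) = Σ Wₕ²(1−fₕ)sₕ²/nₕ with Wₕ = Nₕ/34426:
  B: (13209/34426)²·(1−2407/13209)·3623000/2407 = 181.21462
  A: (6552/34426)²·(1−1129/6552)·1720000/1129 = 45.674612
  D: (4083/34426)²·(1−454/4083)·2770000/454 = 76.281133
  E: (10582/34426)²·(1−2641/10582)·16600000/2641 = 445.66601
  → Var(ȳ_str) = 748.83638.
Var(ȳ_srs) = (1 − 6631/34426)·11570000/6631 = 1408.7517.
deff = 748.83638 / 1408.7517 = 0.5316.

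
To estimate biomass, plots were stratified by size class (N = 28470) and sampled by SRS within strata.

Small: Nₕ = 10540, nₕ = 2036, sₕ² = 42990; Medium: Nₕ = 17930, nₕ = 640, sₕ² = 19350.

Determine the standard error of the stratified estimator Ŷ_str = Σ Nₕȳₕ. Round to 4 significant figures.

106100

Var(Ŷ_str) = Σₕ Nₕ²(1 − fₕ)sₕ²/nₕ.
Small: 10540²·(1 − 2036/10540)·42990/2036 = 1.8925769 × 10^9.
Medium: 17930²·(1 − 640/17930)·19350/640 = 9.3729495 × 10^9.
Sum = 1.1265526 × 10^10.
SE = √(1.1265526 × 10^10) = 106100.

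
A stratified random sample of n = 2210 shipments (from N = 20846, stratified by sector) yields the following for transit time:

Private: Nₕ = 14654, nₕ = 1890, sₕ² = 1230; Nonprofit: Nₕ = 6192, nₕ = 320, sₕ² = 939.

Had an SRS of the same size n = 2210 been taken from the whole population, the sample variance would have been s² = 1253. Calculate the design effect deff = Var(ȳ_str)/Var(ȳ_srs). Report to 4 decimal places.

1.0370

Var(ȳ_str) = Σ Wₕ²(1−fₕ)sₕ²/nₕ with Wₕ = Nₕ/20846:
  Private: (14654/20846)²·(1−1890/14654)·1230/1890 = 0.28011788
  Nonprofit: (6192/20846)²·(1−320/6192)·939/320 = 0.24552015
  → Var(ȳ_str) = 0.52563803.
Var(ȳ_srs) = (1 − 2210/20846)·1253/2210 = 0.50686087.
deff = 0.52563803 / 0.50686087 = 1.0370.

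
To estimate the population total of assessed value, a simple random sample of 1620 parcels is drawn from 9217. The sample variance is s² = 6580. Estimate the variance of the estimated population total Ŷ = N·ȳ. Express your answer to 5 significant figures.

Var(Ŷ) = N²·Var(ȳ) = N²·(1 − n/N)·s²/n.
f = 1620/9217 = 0.17576218; Var(ȳ) = 0.82423782·6580/1620 = 3.3478302.
Var(Ŷ) = 9217² · 3.3478302 = 2.8440852 × 10^8.

2.8441 × 10^8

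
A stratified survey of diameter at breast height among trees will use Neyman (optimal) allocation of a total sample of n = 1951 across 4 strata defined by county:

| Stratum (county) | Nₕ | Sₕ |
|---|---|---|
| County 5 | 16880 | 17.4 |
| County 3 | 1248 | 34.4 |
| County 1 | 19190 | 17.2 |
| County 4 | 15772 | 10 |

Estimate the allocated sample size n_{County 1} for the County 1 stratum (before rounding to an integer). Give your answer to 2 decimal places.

781.10

Neyman allocation: nₕ = n·NₕSₕ / Σⱼ NⱼSⱼ.
Σ NⱼSⱼ = 16880·17.4 + 1248·34.4 + 19190·17.2 + 15772·10 = 824431.2.
n_{County 1} = 1951·19190·17.2 / 824431.2 = 781.10.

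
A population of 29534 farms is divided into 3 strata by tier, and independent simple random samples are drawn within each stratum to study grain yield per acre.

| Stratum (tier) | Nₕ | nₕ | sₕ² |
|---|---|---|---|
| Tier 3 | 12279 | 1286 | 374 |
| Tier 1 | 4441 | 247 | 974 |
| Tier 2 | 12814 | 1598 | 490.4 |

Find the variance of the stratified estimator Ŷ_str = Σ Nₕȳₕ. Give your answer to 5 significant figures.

Var(Ŷ_str) = Σₕ Nₕ²(1 − fₕ)sₕ²/nₕ.
Tier 3: 12279²·(1 − 1286/12279)·374/1286 = 3.9256345 × 10^7.
Tier 1: 4441²·(1 − 247/4441)·974/247 = 7.3446517 × 10^7.
Tier 2: 12814²·(1 − 1598/12814)·490.4/1598 = 4.4105871 × 10^7.
Sum = 1.5680873 × 10^8.

1.5681 × 10^8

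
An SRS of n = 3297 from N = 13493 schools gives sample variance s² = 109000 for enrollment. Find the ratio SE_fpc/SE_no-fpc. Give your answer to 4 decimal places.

0.8693

f = n/N = 3297/13493 = 0.24434892.
SE_no-fpc = √(s²/n) = 5.7498137; SE_fpc = √((1−f)s²/n) = 4.9982092.
Ratio = √(1−f) = 0.86928193.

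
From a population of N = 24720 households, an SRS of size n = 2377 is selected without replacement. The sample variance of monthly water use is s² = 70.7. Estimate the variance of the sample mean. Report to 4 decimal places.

0.0269

Under SRS without replacement, Var(ȳ) = (1 − f)·s²/n with f = n/N = 2377/24720 = 0.09615696.
Var(ȳ) = (1 − 0.09615696)·70.7/2377 = 0.90384304·0.029743374 = 0.026883342.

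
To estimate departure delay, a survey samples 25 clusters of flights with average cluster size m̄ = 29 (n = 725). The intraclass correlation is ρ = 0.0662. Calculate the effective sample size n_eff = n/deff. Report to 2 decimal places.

254.07

deff = 1 + (29 − 1)·0.0662 = 1 + 1.8536 = 2.8536.
n_eff = 725 / 2.8536 = 254.07.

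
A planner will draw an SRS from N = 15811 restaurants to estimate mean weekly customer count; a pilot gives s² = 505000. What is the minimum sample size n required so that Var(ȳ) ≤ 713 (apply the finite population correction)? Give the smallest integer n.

Without fpc, n₀ = s²/D = 505000/713 = 708.2749.
With fpc, (1 − n/N)·s²/n ≤ D requires n ≥ n₀/(1 + n₀/N) = 708.2749/(1 + 708.2749/15811) = 677.9071.
Rounding up, n = 678.

678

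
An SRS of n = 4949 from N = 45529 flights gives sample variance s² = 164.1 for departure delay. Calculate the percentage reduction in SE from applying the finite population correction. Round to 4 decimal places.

f = n/N = 4949/45529 = 0.10869995.
SE_no-fpc = √(s²/n) = 0.18209397; SE_fpc = √((1−f)s²/n) = 0.17191253.
Ratio = √(1−f) = 0.94408689. Reduction = 100·(1 − 0.94408689) = 5.5913%.

5.5913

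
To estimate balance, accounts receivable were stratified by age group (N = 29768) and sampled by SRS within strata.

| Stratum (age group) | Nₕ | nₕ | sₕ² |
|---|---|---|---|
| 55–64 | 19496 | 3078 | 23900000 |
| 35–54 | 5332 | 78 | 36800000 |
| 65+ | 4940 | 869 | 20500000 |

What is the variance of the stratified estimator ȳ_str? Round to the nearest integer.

18256

Var(ȳ_str) = Σₕ Wₕ²(1 − fₕ)sₕ²/nₕ with Wₕ = Nₕ/N, N = 29768.
55–64: Wₕ = 0.65493147; term = 0.65493147²·(1 − 0.15787854)·23900000/3078 = 2804.7602.
35–54: Wₕ = 0.17911852; term = 0.17911852²·(1 − 0.01462866)·36800000/78 = 14915.373.
65+: Wₕ = 0.16595001; term = 0.16595001²·(1 − 0.17591093)·20500000/869 = 535.38084.
Sum = 18255.514.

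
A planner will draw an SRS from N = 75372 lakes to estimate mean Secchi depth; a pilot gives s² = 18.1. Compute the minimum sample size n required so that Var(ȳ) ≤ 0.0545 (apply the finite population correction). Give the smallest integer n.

331

Without fpc, n₀ = s²/D = 18.1/0.0545 = 332.1101.
With fpc, (1 − n/N)·s²/n ≤ D requires n ≥ n₀/(1 + n₀/N) = 332.1101/(1 + 332.1101/75372) = 330.6531.
Rounding up, n = 331.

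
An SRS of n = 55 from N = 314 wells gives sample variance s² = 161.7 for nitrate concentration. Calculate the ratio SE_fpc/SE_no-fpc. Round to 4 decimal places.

f = n/N = 55/314 = 0.17515924.
SE_no-fpc = √(s²/n) = 1.7146428; SE_fpc = √((1−f)s²/n) = 1.5572514.
Ratio = √(1−f) = 0.90820745.

0.9082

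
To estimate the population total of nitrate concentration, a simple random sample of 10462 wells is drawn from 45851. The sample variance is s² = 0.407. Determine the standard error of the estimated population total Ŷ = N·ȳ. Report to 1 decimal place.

251.2

Var(Ŷ) = N²·Var(ȳ) = N²·(1 − n/N)·s²/n.
f = 10462/45851 = 0.22817387; Var(ȳ) = 0.77182613·0.407/10462 = 3.0026117 × 10^-5.
Var(Ŷ) = 45851² · (3.0026117 × 10^-5) = 63124.332.
SE(Ŷ) = √(63124.332) = 251.2.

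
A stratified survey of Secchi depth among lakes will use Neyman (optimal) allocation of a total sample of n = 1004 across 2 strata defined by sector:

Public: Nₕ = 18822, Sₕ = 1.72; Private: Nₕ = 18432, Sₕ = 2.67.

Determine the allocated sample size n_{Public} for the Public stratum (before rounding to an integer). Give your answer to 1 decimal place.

398.4

Neyman allocation: nₕ = n·NₕSₕ / Σⱼ NⱼSⱼ.
Σ NⱼSⱼ = 18822·1.72 + 18432·2.67 = 81587.28.
n_{Public} = 1004·18822·1.72 / 81587.28 = 398.4.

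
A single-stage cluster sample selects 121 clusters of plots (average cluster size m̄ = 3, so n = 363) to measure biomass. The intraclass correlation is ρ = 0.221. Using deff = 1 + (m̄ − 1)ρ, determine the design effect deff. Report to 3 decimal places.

deff = 1 + (3 − 1)·0.221 = 1 + 0.442 = 1.442.

1.442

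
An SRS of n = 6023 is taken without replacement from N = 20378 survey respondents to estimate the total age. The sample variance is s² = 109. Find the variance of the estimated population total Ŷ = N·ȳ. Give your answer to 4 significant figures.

Var(Ŷ) = N²·Var(ȳ) = N²·(1 − n/N)·s²/n.
f = 6023/20378 = 0.29556384; Var(ȳ) = 0.70443616·109/6023 = 0.012748388.
Var(Ŷ) = 20378² · 0.012748388 = 5.2939324 × 10^6.

5.294 × 10^6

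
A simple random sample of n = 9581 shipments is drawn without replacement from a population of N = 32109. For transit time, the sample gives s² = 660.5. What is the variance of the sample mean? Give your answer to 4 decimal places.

0.0484

Under SRS without replacement, Var(ȳ) = (1 − f)·s²/n with f = n/N = 9581/32109 = 0.29838986.
Var(ȳ) = (1 − 0.29838986)·660.5/9581 = 0.70161014·0.068938524 = 0.048367968.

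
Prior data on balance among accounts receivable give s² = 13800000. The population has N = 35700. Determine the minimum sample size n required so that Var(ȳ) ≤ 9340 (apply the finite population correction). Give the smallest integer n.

1419

Without fpc, n₀ = s²/D = 13800000/9340 = 1477.5161.
With fpc, (1 − n/N)·s²/n ≤ D requires n ≥ n₀/(1 + n₀/N) = 1477.5161/(1 + 1477.5161/35700) = 1418.7964.
Rounding up, n = 1419.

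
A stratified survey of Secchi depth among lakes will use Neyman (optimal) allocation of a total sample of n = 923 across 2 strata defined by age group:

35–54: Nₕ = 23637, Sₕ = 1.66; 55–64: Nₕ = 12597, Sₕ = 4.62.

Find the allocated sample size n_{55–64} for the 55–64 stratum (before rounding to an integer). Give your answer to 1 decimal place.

551.3

Neyman allocation: nₕ = n·NₕSₕ / Σⱼ NⱼSⱼ.
Σ NⱼSⱼ = 23637·1.66 + 12597·4.62 = 97435.56.
n_{55–64} = 923·12597·4.62 / 97435.56 = 551.3.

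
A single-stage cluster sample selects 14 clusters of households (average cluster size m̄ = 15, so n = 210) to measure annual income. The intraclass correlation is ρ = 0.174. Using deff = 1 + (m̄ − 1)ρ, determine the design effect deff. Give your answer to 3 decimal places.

3.436

deff = 1 + (15 − 1)·0.174 = 1 + 2.436 = 3.436.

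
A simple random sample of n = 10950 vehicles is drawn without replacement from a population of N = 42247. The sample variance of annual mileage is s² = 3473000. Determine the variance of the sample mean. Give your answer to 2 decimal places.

234.96

Under SRS without replacement, Var(ȳ) = (1 − f)·s²/n with f = n/N = 10950/42247 = 0.25919000.
Var(ȳ) = (1 − 0.25919000)·3473000/10950 = 0.74081000·317.16895 = 234.96193.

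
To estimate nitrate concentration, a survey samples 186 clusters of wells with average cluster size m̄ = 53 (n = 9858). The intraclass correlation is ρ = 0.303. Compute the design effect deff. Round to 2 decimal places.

deff = 1 + (53 − 1)·0.303 = 1 + 15.756 = 16.756.

16.76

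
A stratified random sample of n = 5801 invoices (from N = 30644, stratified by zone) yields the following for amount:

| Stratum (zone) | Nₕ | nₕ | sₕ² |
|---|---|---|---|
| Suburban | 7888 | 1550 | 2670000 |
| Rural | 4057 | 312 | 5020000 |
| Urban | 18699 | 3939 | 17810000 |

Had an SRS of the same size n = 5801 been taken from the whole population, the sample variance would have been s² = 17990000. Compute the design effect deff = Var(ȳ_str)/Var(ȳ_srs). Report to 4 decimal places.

0.6686

Var(ȳ_str) = Σ Wₕ²(1−fₕ)sₕ²/nₕ with Wₕ = Nₕ/30644:
  Suburban: (7888/30644)²·(1−1550/7888)·2670000/1550 = 91.70812
  Rural: (4057/30644)²·(1−312/4057)·5020000/312 = 260.3245
  Urban: (18699/30644)²·(1−3939/18699)·17810000/3939 = 1328.8984
  → Var(ȳ_str) = 1680.931.
Var(ȳ_srs) = (1 − 5801/30644)·17990000/5801 = 2514.1251.
deff = 1680.931 / 2514.1251 = 0.6686.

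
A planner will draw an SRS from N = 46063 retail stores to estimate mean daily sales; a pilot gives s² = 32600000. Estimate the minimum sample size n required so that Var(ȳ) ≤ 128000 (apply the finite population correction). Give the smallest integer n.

Without fpc, n₀ = s²/D = 32600000/128000 = 254.6875.
With fpc, (1 − n/N)·s²/n ≤ D requires n ≥ n₀/(1 + n₀/N) = 254.6875/(1 + 254.6875/46063) = 253.2870.
Rounding up, n = 254.

254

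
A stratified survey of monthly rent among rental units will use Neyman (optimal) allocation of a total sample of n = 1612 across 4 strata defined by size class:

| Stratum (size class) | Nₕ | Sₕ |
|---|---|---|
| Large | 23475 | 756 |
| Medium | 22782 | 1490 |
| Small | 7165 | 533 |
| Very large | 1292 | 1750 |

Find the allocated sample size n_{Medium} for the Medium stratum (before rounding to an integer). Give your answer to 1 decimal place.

947.2

Neyman allocation: nₕ = n·NₕSₕ / Σⱼ NⱼSⱼ.
Σ NⱼSⱼ = 23475·756 + 22782·1490 + 7165·533 + 1292·1750 = 5.7772225 × 10^7.
n_{Medium} = 1612·22782·1490 / (5.7772225 × 10^7) = 947.2.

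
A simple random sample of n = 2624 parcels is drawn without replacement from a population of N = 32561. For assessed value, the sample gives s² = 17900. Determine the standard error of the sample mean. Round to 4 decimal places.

Under SRS without replacement, Var(ȳ) = (1 − f)·s²/n with f = n/N = 2624/32561 = 0.08058721.
Var(ȳ) = (1 − 0.08058721)·17900/2624 = 0.91941279·6.8216463 = 6.2719089.
SE(ȳ) = √(6.2719089) = 2.5044.

2.5044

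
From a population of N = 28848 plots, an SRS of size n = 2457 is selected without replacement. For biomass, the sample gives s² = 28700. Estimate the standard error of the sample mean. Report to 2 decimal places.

3.27

Under SRS without replacement, Var(ȳ) = (1 − f)·s²/n with f = n/N = 2457/28848 = 0.08517055.
Var(ȳ) = (1 − 0.08517055)·28700/2457 = 0.91482945·11.680912 = 10.686042.
SE(ȳ) = √(10.686042) = 3.27.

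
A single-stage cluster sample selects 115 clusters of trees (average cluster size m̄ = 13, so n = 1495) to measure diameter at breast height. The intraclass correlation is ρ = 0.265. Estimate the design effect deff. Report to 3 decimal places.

4.180

deff = 1 + (13 − 1)·0.265 = 1 + 3.18 = 4.18.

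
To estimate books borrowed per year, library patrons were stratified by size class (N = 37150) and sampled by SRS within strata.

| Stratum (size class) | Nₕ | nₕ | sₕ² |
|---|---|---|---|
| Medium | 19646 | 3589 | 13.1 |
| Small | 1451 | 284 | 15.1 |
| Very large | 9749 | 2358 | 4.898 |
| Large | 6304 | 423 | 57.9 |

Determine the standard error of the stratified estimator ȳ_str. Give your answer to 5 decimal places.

Var(ȳ_str) = Σₕ Wₕ²(1 − fₕ)sₕ²/nₕ with Wₕ = Nₕ/N, N = 37150.
Medium: Wₕ = 0.52882907; term = 0.52882907²·(1 − 0.18268350)·13.1/3589 = 8.3429329 × 10^-4.
Small: Wₕ = 0.03905787; term = 0.03905787²·(1 − 0.19572708)·15.1/284 = 6.5234786 × 10^-5.
Very large: Wₕ = 0.26242261; term = 0.26242261²·(1 − 0.24187096)·4.898/2358 = 1.0844777 × 10^-4.
Large: Wₕ = 0.16969044; term = 0.16969044²·(1 − 0.06710025)·57.9/423 = 0.0036769519.
Sum = 0.0046849277.
SE = √(0.0046849277) = 0.06845.

0.06845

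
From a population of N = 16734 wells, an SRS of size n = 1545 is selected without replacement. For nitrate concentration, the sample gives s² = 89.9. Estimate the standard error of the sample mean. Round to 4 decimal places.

Under SRS without replacement, Var(ȳ) = (1 − f)·s²/n with f = n/N = 1545/16734 = 0.09232700.
Var(ȳ) = (1 − 0.09232700)·89.9/1545 = 0.90767300·0.058187702 = 0.052815406.
SE(ȳ) = √(0.052815406) = 0.2298.

0.2298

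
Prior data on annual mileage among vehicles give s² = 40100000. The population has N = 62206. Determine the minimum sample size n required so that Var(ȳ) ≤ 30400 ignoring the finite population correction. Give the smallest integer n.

1320

Without fpc, n₀ = s²/D = 40100000/30400 = 1319.0789.
Rounding up, n = 1320.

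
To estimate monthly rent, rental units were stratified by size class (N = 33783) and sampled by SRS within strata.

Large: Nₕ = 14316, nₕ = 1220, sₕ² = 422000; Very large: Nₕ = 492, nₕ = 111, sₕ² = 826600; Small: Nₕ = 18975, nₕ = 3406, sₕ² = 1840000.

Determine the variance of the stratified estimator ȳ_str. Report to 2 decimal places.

Var(ȳ_str) = Σₕ Wₕ²(1 − fₕ)sₕ²/nₕ with Wₕ = Nₕ/N, N = 33783.
Large: Wₕ = 0.42376343; term = 0.42376343²·(1 − 0.08521934)·422000/1220 = 56.822004.
Very large: Wₕ = 0.01456354; term = 0.01456354²·(1 − 0.22560976)·826600/111 = 1.2231116.
Small: Wₕ = 0.56167303; term = 0.56167303²·(1 − 0.17949934)·1840000/3406 = 139.83608.
Sum = 197.8812.

197.88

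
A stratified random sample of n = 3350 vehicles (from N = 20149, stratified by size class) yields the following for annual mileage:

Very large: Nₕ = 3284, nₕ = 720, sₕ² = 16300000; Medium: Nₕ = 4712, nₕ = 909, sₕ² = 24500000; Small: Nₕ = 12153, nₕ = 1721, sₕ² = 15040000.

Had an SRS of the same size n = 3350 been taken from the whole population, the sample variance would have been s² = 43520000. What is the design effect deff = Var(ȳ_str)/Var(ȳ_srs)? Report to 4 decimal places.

Var(ȳ_str) = Σ Wₕ²(1−fₕ)sₕ²/nₕ with Wₕ = Nₕ/20149:
  Very large: (3284/20149)²·(1−720/3284)·16300000/720 = 469.53642
  Medium: (4712/20149)²·(1−909/4712)·24500000/909 = 1189.6708
  Small: (12153/20149)²·(1−1721/12153)·15040000/1721 = 2729.0472
  → Var(ȳ_str) = 4388.2544.
Var(ȳ_srs) = (1 − 3350/20149)·43520000/3350 = 10831.136.
deff = 4388.2544 / 10831.136 = 0.4052.

0.4052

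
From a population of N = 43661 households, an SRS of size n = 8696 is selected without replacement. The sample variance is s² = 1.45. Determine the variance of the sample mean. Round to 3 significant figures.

Under SRS without replacement, Var(ȳ) = (1 − f)·s²/n with f = n/N = 8696/43661 = 0.19917088.
Var(ȳ) = (1 − 0.19917088)·1.45/8696 = 0.80082912·1.6674333 × 10^-4 = 1.3353291 × 10^-4.

1.34 × 10^-4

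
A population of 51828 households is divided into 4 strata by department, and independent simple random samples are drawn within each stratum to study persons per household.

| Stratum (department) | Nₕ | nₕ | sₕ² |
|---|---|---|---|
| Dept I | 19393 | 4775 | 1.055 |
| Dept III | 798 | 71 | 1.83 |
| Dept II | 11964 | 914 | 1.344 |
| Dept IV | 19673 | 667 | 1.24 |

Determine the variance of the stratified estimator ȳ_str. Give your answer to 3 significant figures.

Var(ȳ_str) = Σₕ Wₕ²(1 − fₕ)sₕ²/nₕ with Wₕ = Nₕ/N, N = 51828.
Dept I: Wₕ = 0.37417998; term = 0.37417998²·(1 − 0.24622286)·1.055/4775 = 2.3317562 × 10^-5.
Dept III: Wₕ = 0.01539708; term = 0.01539708²·(1 − 0.08897243)·1.83/71 = 5.5667426 × 10^-6.
Dept II: Wₕ = 0.23084047; term = 0.23084047²·(1 − 0.07639585)·1.344/914 = 7.2370714 × 10^-5.
Dept IV: Wₕ = 0.37958247; term = 0.37958247²·(1 − 0.03390434)·1.24/667 = 2.5877855 × 10^-4.
Sum = 3.6003357 × 10^-4.

3.60 × 10^-4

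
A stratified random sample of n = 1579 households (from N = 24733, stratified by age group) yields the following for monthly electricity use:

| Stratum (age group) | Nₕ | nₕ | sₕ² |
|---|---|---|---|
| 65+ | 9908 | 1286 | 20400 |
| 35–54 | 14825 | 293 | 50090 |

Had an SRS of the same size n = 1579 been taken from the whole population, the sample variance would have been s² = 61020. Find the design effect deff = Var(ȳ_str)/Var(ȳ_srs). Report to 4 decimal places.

1.7255

Var(ȳ_str) = Σ Wₕ²(1−fₕ)sₕ²/nₕ with Wₕ = Nₕ/24733:
  65+: (9908/24733)²·(1−1286/9908)·20400/1286 = 2.2152851
  35–54: (14825/24733)²·(1−293/14825)·50090/293 = 60.207405
  → Var(ȳ_str) = 62.42269.
Var(ȳ_srs) = (1 − 1579/24733)·61020/1579 = 36.177563.
deff = 62.42269 / 36.177563 = 1.7255.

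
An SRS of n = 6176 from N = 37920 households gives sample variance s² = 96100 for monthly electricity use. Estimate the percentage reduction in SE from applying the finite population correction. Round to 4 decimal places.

8.5051

f = n/N = 6176/37920 = 0.16286920.
SE_no-fpc = √(s²/n) = 3.9446461; SE_fpc = √((1−f)s²/n) = 3.6091482.
Ratio = √(1−f) = 0.91494852. Reduction = 100·(1 − 0.91494852) = 8.5051%.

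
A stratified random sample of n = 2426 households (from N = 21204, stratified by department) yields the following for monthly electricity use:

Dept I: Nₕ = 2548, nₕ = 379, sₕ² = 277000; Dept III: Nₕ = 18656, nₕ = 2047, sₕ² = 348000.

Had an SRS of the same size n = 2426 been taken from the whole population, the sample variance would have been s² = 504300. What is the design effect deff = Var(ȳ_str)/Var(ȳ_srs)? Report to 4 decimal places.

Var(ȳ_str) = Σ Wₕ²(1−fₕ)sₕ²/nₕ with Wₕ = Nₕ/21204:
  Dept I: (2548/21204)²·(1−379/2548)·277000/379 = 8.98388
  Dept III: (18656/21204)²·(1−2047/18656)·348000/2047 = 117.16228
  → Var(ȳ_str) = 126.14616.
Var(ȳ_srs) = (1 − 2426/21204)·504300/2426 = 184.08979.
deff = 126.14616 / 184.08979 = 0.6852.

0.6852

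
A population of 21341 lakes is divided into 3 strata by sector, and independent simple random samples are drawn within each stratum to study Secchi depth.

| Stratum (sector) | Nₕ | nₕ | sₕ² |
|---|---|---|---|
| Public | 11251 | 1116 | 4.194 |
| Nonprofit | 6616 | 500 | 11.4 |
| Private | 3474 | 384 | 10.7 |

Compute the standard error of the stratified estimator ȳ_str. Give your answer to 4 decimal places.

0.0602

Var(ȳ_str) = Σₕ Wₕ²(1 − fₕ)sₕ²/nₕ with Wₕ = Nₕ/N, N = 21341.
Public: Wₕ = 0.52720116; term = 0.52720116²·(1 − 0.09919118)·4.194/1116 = 9.4091324 × 10^-4.
Nonprofit: Wₕ = 0.31001359; term = 0.31001359²·(1 − 0.07557437)·11.4/500 = 0.0020256681.
Private: Wₕ = 0.16278525; term = 0.16278525²·(1 − 0.11053541)·10.7/384 = 6.5676699 × 10^-4.
Sum = 0.0036233483.
SE = √(0.0036233483) = 0.0602.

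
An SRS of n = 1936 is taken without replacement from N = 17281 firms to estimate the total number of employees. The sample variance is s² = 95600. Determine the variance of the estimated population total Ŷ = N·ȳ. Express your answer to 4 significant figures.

Var(Ŷ) = N²·Var(ȳ) = N²·(1 − n/N)·s²/n.
f = 1936/17281 = 0.11203055; Var(ȳ) = 0.88796945·95600/1936 = 43.848078.
Var(Ŷ) = 17281² · 43.848078 = 1.3094481 × 10^10.

1.309 × 10^10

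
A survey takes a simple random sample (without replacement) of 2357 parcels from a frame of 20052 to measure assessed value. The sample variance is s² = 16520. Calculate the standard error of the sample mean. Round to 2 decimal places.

2.49

Under SRS without replacement, Var(ȳ) = (1 − f)·s²/n with f = n/N = 2357/20052 = 0.11754438.
Var(ȳ) = (1 − 0.11754438)·16520/2357 = 0.88245562·7.0089096 = 6.1850517.
SE(ȳ) = √(6.1850517) = 2.49.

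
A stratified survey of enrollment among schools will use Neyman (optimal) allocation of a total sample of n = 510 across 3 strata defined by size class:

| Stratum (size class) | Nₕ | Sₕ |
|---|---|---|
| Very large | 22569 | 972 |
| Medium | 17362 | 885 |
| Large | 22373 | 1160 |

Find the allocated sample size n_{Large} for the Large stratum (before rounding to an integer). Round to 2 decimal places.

209.25

Neyman allocation: nₕ = n·NₕSₕ / Σⱼ NⱼSⱼ.
Σ NⱼSⱼ = 22569·972 + 17362·885 + 22373·1160 = 6.3255118 × 10^7.
n_{Large} = 510·22373·1160 / (6.3255118 × 10^7) = 209.25.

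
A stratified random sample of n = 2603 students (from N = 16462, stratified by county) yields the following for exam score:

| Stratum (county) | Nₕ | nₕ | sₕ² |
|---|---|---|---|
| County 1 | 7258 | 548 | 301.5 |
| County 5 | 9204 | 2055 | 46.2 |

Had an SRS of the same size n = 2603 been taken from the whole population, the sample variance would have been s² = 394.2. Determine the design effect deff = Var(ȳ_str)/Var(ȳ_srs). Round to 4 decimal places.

0.8183

Var(ȳ_str) = Σ Wₕ²(1−fₕ)sₕ²/nₕ with Wₕ = Nₕ/16462:
  County 1: (7258/16462)²·(1−548/7258)·301.5/548 = 0.098873759
  County 5: (9204/16462)²·(1−2055/9204)·46.2/2055 = 0.0054586703
  → Var(ȳ_str) = 0.10433243.
Var(ȳ_srs) = (1 − 2603/16462)·394.2/2603 = 0.12749459.
deff = 0.10433243 / 0.12749459 = 0.8183.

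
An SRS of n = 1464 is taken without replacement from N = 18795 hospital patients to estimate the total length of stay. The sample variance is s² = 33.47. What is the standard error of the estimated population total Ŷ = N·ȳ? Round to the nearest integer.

Var(Ŷ) = N²·Var(ȳ) = N²·(1 − n/N)·s²/n.
f = 1464/18795 = 0.07789306; Var(ȳ) = 0.92210694·33.47/1464 = 0.021081229.
Var(Ŷ) = 18795² · 0.021081229 = 7.4469868 × 10^6.
SE(Ŷ) = √(7.4469868 × 10^6) = 2729.

2729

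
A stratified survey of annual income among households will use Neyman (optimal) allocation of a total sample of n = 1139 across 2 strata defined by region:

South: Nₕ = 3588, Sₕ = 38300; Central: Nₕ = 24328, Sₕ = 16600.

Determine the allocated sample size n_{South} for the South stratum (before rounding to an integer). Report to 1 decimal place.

Neyman allocation: nₕ = n·NₕSₕ / Σⱼ NⱼSⱼ.
Σ NⱼSⱼ = 3588·38300 + 24328·16600 = 5.412652 × 10^8.
n_{South} = 1139·3588·38300 / (5.412652 × 10^8) = 289.2.

289.2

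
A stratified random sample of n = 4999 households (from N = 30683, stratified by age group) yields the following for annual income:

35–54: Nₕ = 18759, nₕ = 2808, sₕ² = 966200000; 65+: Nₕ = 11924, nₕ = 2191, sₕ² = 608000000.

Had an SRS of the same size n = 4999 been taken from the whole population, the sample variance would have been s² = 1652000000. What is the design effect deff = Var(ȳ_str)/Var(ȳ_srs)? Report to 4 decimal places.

0.5190

Var(ȳ_str) = Σ Wₕ²(1−fₕ)sₕ²/nₕ with Wₕ = Nₕ/30683:
  35–54: (18759/30683)²·(1−2808/18759)·966200000/2808 = 109363.37
  65+: (11924/30683)²·(1−2191/11924)·608000000/2191 = 34208.517
  → Var(ȳ_str) = 143571.89.
Var(ȳ_srs) = (1 − 4999/30683)·1652000000/4999 = 276625.2.
deff = 143571.89 / 276625.2 = 0.5190.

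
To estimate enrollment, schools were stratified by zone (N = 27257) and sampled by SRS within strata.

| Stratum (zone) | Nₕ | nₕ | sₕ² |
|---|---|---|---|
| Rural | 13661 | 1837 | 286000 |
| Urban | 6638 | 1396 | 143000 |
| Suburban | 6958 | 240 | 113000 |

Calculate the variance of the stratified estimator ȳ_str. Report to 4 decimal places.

68.2702

Var(ȳ_str) = Σₕ Wₕ²(1 − fₕ)sₕ²/nₕ with Wₕ = Nₕ/N, N = 27257.
Rural: Wₕ = 0.50119235; term = 0.50119235²·(1 − 0.13447039)·286000/1837 = 33.849143.
Urban: Wₕ = 0.24353377; term = 0.24353377²·(1 − 0.21030431)·143000/1396 = 4.7976524.
Suburban: Wₕ = 0.25527387; term = 0.25527387²·(1 − 0.03449267)·113000/240 = 29.623442.
Sum = 68.270237.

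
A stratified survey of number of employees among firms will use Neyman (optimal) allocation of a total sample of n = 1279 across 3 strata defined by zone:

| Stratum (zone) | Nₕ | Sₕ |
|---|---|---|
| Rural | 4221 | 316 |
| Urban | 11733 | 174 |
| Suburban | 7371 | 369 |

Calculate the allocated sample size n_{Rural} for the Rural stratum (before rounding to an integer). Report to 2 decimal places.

279.88

Neyman allocation: nₕ = n·NₕSₕ / Σⱼ NⱼSⱼ.
Σ NⱼSⱼ = 4221·316 + 11733·174 + 7371·369 = 6.095277 × 10^6.
n_{Rural} = 1279·4221·316 / (6.095277 × 10^6) = 279.88.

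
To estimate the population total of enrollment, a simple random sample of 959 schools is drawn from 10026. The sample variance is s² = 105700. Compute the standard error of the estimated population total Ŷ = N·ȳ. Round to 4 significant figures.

100100

Var(Ŷ) = N²·Var(ȳ) = N²·(1 − n/N)·s²/n.
f = 959/10026 = 0.09565131; Var(ȳ) = 0.90434869·105700/959 = 99.676389.
Var(Ŷ) = 10026² · 99.676389 = 1.0019538 × 10^10.
SE(Ŷ) = √(1.0019538 × 10^10) = 100100.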